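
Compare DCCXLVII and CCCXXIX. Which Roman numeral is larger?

DCCXLVII = 747
CCCXXIX = 329
747 is larger

DCCXLVII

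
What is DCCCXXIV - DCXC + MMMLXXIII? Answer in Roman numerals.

DCCCXXIV = 824, DCXC = 690, MMMLXXIII = 3073
824 - 690 = 134
134 + 3073 = 3207

MMMCCVII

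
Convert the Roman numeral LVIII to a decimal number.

LVIII: L=50, V=5, I=1, I=1, I=1
50 + 5 + 1 + 1 + 1 = 58

58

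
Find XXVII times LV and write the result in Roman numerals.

XXVII = 27
LV = 55
27 × 55 = 1485

MCDLXXXV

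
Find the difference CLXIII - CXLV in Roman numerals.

CLXIII = 163
CXLV = 145
163 - 145 = 18

XVIII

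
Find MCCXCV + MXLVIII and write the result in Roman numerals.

MCCXCV = 1295
MXLVIII = 1048
1295 + 1048 = 2343

MMCCCXLIII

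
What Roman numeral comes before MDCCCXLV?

MDCCCXLV = 1845, so the previous integer is 1845 - 1 = 1844

MDCCCXLIV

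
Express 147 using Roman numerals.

Convert 147 to Roman numerals:
  147 contains 1×100 (C)
  47 contains 1×40 (XL)
  7 contains 1×5 (V)
  2 contains 2×1 (II)

CXLVII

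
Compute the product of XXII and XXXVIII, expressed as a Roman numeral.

XXII = 22
XXXVIII = 38
22 × 38 = 836

DCCCXXXVI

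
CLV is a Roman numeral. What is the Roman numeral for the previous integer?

CLV = 155; previous is 154

CLIV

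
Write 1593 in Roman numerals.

Convert 1593 to Roman numerals:
  1593 contains 1×1000 (M)
  593 contains 1×500 (D)
  93 contains 1×90 (XC)
  3 contains 3×1 (III)

MDXCIII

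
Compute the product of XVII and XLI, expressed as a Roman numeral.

XVII = 17
XLI = 41
17 × 41 = 697

DCXCVII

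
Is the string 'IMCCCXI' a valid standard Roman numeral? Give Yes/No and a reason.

'IMCCCXI': Invalid subtractive combination: IM

No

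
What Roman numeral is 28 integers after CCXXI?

CCXXI = 221
221 + 28 = 249

CCXLIX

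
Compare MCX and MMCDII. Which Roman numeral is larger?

MCX = 1110
MMCDII = 2402
2402 is larger

MMCDII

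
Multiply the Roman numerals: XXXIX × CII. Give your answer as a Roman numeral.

XXXIX = 39
CII = 102
39 × 102 = 3978

MMMCMLXXVIII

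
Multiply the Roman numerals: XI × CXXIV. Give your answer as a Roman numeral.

XI = 11
CXXIV = 124
11 × 124 = 1364

MCCCLXIV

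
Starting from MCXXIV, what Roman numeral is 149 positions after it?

MCXXIV = 1124
1124 + 149 = 1273

MCCLXXIII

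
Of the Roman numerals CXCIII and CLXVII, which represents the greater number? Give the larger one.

CXCIII = 193
CLXVII = 167
193 is larger

CXCIII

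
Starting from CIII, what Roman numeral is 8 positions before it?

CIII = 103
103 - 8 = 95

XCV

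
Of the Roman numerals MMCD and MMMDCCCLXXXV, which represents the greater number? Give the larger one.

MMCD = 2400
MMMDCCCLXXXV = 3885
3885 is larger

MMMDCCCLXXXV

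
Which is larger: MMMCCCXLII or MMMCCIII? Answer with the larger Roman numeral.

MMMCCCXLII = 3342
MMMCCIII = 3203
3342 is larger

MMMCCCXLII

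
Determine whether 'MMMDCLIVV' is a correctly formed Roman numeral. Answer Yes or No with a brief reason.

'MMMDCLIVV': V should not appear more than once

No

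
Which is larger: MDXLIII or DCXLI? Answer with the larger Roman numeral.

MDXLIII = 1543
DCXLI = 641
1543 is larger

MDXLIII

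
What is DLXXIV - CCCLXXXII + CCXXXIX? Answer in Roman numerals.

DLXXIV = 574, CCCLXXXII = 382, CCXXXIX = 239
574 - 382 = 192
192 + 239 = 431

CDXXXI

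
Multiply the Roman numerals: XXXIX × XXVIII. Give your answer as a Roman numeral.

XXXIX = 39
XXVIII = 28
39 × 28 = 1092

MXCII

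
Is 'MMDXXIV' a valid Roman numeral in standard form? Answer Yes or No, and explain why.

'MMDXXIV': Check the rules: uses only the symbols I, V, X, L, C, D, M; no symbol is repeated more than three times in a row; V, L and D each appear at most once; the only place a smaller symbol precedes a larger one is the allowed subtractive pair IV, the symbol right after such a pair (if any) is smaller than the pair's first symbol, and otherwise the values never increase from left to right. Value: M (1000) + M (1000) + D (500) + X (10) + X (10) + IV (4) = 2524. So it is a valid standard Roman numeral.

Yes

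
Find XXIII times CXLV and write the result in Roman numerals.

XXIII = 23
CXLV = 145
23 × 145 = 3335

MMMCCCXXXV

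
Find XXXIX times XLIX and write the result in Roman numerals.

XXXIX = 39
XLIX = 49
39 × 49 = 1911

MCMXI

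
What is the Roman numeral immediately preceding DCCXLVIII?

DCCXLVIII = 748, so the previous integer is 748 - 1 = 747

DCCXLVII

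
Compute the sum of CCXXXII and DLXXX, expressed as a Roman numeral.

CCXXXII = 232
DLXXX = 580
232 + 580 = 812

DCCCXII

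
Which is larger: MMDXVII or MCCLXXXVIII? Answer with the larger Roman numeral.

MMDXVII = 2517
MCCLXXXVIII = 1288
2517 is larger

MMDXVII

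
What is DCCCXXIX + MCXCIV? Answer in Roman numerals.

DCCCXXIX = 829
MCXCIV = 1194
829 + 1194 = 2023

MMXXIII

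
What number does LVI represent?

LVI: L=50, V=5, I=1
50 + 5 + 1 = 56

56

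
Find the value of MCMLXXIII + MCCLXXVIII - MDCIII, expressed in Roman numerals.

MCMLXXIII = 1973, MCCLXXVIII = 1278, MDCIII = 1603
1973 + 1278 = 3251
3251 - 1603 = 1648

MDCXLVIII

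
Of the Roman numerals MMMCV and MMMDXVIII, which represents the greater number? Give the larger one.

MMMCV = 3105
MMMDXVIII = 3518
3518 is larger

MMMDXVIII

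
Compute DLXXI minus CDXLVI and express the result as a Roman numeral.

DLXXI = 571
CDXLVI = 446
571 - 446 = 125

CXXV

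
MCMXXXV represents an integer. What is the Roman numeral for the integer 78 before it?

MCMXXXV = 1935
1935 - 78 = 1857

MDCCCLVII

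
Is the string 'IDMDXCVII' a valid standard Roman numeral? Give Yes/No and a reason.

'IDMDXCVII': D should not appear more than once

No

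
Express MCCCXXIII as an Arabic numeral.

MCCCXXIII: M=1000, C=100, C=100, C=100, X=10, X=10, I=1, I=1, I=1
1000 + 100 + 100 + 100 + 10 + 10 + 1 + 1 + 1 = 1323

1323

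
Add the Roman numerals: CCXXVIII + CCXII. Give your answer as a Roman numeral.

CCXXVIII = 228
CCXII = 212
228 + 212 = 440

CDXL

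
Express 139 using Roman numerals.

Convert 139 to Roman numerals:
  139 contains 1×100 (C)
  39 contains 3×10 (XXX)
  9 contains 1×9 (IX)

CXXXIX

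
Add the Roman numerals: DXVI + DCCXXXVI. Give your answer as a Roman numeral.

DXVI = 516
DCCXXXVI = 736
516 + 736 = 1252

MCCLII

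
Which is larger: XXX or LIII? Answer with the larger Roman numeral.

XXX = 30
LIII = 53
53 is larger

LIII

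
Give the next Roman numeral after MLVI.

MLVI = 1056; next is 1057

MLVII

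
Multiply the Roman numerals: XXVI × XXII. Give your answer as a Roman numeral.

XXVI = 26
XXII = 22
26 × 22 = 572

DLXXII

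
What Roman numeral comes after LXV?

LXV = 65, so the next integer is 65 + 1 = 66

LXVI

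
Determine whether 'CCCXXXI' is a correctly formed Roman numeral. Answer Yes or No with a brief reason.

'CCCXXXI': Check the rules: uses only the symbols I, V, X, L, C, D, M; no symbol is repeated more than three times in a row; V, L and D each appear at most once; no smaller symbol precedes a larger one (values never increase from left to right). Value: C (100) + C (100) + C (100) + X (10) + X (10) + X (10) + I (1) = 331. So it is a valid standard Roman numeral.

Yes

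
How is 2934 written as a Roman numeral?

Convert 2934 to Roman numerals:
  2934 contains 2×1000 (MM)
  934 contains 1×900 (CM)
  34 contains 3×10 (XXX)
  4 contains 1×4 (IV)

MMCMXXXIV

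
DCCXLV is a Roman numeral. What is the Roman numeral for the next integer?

DCCXLV = 745; next is 746

DCCXLVI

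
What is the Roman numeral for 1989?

Convert 1989 to Roman numerals:
  1989 contains 1×1000 (M)
  989 contains 1×900 (CM)
  89 contains 1×50 (L)
  39 contains 3×10 (XXX)
  9 contains 1×9 (IX)

MCMLXXXIX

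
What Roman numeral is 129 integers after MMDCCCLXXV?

MMDCCCLXXV = 2875
2875 + 129 = 3004

MMMIV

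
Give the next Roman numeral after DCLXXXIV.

DCLXXXIV = 684, so the next integer is 684 + 1 = 685

DCLXXXV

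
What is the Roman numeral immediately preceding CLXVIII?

CLXVIII = 168, so the previous integer is 168 - 1 = 167

CLXVII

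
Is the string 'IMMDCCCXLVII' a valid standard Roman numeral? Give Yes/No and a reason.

'IMMDCCCXLVII': Invalid subtractive combination: IM

No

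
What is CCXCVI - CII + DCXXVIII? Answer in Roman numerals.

CCXCVI = 296, CII = 102, DCXXVIII = 628
296 - 102 = 194
194 + 628 = 822

DCCCXXII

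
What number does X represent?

X: X=10

10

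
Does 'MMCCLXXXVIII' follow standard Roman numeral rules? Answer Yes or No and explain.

'MMCCLXXXVIII': Check the rules: uses only the symbols I, V, X, L, C, D, M; no symbol is repeated more than three times in a row; V, L and D each appear at most once; no smaller symbol precedes a larger one (values never increase from left to right). Value: M (1000) + M (1000) + C (100) + C (100) + L (50) + X (10) + X (10) + X (10) + V (5) + I (1) + I (1) + I (1) = 2288. So it is a valid standard Roman numeral.

Yes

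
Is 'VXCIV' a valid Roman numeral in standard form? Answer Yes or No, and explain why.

'VXCIV': V should not appear more than once

No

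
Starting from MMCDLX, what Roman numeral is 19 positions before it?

MMCDLX = 2460
2460 - 19 = 2441

MMCDXLI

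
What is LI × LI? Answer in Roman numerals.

LI = 51
LI = 51
51 × 51 = 2601

MMDCI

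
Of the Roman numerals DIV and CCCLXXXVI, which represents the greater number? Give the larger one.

DIV = 504
CCCLXXXVI = 386
504 is larger

DIV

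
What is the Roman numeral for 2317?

Convert 2317 to Roman numerals:
  2317 contains 2×1000 (MM)
  317 contains 3×100 (CCC)
  17 contains 1×10 (X)
  7 contains 1×5 (V)
  2 contains 2×1 (II)

MMCCCXVII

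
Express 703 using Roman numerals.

Convert 703 to Roman numerals:
  703 contains 1×500 (D)
  203 contains 2×100 (CC)
  3 contains 3×1 (III)

DCCIII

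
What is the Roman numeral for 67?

Convert 67 to Roman numerals:
  67 contains 1×50 (L)
  17 contains 1×10 (X)
  7 contains 1×5 (V)
  2 contains 2×1 (II)

LXVII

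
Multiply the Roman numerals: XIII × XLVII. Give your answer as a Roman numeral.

XIII = 13
XLVII = 47
13 × 47 = 611

DCXI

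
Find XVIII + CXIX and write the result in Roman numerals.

XVIII = 18
CXIX = 119
18 + 119 = 137

CXXXVII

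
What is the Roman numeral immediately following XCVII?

XCVII = 97, so the next integer is 97 + 1 = 98

XCVIII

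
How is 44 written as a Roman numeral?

Convert 44 to Roman numerals:
  44 contains 1×40 (XL)
  4 contains 1×4 (IV)

XLIV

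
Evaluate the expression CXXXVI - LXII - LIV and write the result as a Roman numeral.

CXXXVI = 136, LXII = 62, LIV = 54
136 - 62 = 74
74 - 54 = 20

XX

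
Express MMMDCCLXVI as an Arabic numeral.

MMMDCCLXVI: M=1000, M=1000, M=1000, D=500, C=100, C=100, L=50, X=10, V=5, I=1
1000 + 1000 + 1000 + 500 + 100 + 100 + 50 + 10 + 5 + 1 = 3766

3766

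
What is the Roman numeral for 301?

Convert 301 to Roman numerals:
  301 contains 3×100 (CCC)
  1 contains 1×1 (I)

CCCI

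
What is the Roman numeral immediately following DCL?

DCL = 650, so the next integer is 650 + 1 = 651

DCLI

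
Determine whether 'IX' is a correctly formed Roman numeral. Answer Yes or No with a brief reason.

'IX': Check the rules: uses only the symbols I, V, X, L, C, D, M; no symbol is repeated more than three times in a row; V, L and D each appear at most once; the only place a smaller symbol precedes a larger one is the allowed subtractive pair IX, the symbol right after such a pair (if any) is smaller than the pair's first symbol, and otherwise the values never increase from left to right. Value: IX = 9. So it is a valid standard Roman numeral.

Yes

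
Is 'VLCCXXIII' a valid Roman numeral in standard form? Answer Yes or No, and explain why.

'VLCCXXIII': Invalid subtractive combination: VL

No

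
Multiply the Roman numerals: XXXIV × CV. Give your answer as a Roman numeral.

XXXIV = 34
CV = 105
34 × 105 = 3570

MMMDLXX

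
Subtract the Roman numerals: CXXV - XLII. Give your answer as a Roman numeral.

CXXV = 125
XLII = 42
125 - 42 = 83

LXXXIII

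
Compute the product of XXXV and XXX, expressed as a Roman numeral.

XXXV = 35
XXX = 30
35 × 30 = 1050

ML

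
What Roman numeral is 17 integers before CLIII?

CLIII = 153
153 - 17 = 136

CXXXVI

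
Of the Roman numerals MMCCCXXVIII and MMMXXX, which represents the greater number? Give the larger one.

MMCCCXXVIII = 2328
MMMXXX = 3030
3030 is larger

MMMXXX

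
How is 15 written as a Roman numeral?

Convert 15 to Roman numerals:
  15 contains 1×10 (X)
  5 contains 1×5 (V)

XV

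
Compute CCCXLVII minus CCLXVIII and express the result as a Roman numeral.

CCCXLVII = 347
CCLXVIII = 268
347 - 268 = 79

LXXIX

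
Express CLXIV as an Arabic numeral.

CLXIV: C=100, L=50, X=10, IV=4
100 + 50 + 10 + 4 = 164

164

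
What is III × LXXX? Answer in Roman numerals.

III = 3
LXXX = 80
3 × 80 = 240

CCXL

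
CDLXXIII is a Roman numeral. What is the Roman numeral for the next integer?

CDLXXIII = 473; next is 474

CDLXXIV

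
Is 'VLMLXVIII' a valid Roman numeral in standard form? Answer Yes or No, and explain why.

'VLMLXVIII': V should not appear more than once

No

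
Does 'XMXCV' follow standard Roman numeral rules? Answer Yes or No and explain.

'XMXCV': Invalid subtractive combination: XM

No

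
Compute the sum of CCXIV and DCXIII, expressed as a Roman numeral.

CCXIV = 214
DCXIII = 613
214 + 613 = 827

DCCCXXVII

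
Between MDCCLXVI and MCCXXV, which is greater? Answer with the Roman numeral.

MDCCLXVI = 1766
MCCXXV = 1225
1766 is larger

MDCCLXVI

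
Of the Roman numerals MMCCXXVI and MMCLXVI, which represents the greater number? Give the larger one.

MMCCXXVI = 2226
MMCLXVI = 2166
2226 is larger

MMCCXXVI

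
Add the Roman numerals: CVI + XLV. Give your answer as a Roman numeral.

CVI = 106
XLV = 45
106 + 45 = 151

CLI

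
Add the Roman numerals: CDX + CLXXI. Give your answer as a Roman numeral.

CDX = 410
CLXXI = 171
410 + 171 = 581

DLXXXI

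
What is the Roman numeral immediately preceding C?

C = 100, so the previous integer is 100 - 1 = 99

XCIX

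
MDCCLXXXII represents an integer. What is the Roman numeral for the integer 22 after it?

MDCCLXXXII = 1782
1782 + 22 = 1804

MDCCCIV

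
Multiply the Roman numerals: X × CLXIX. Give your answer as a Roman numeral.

X = 10
CLXIX = 169
10 × 169 = 1690

MDCXC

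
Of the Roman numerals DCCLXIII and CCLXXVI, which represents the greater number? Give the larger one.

DCCLXIII = 763
CCLXXVI = 276
763 is larger

DCCLXIII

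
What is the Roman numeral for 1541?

Convert 1541 to Roman numerals:
  1541 contains 1×1000 (M)
  541 contains 1×500 (D)
  41 contains 1×40 (XL)
  1 contains 1×1 (I)

MDXLI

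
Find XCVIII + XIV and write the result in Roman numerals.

XCVIII = 98
XIV = 14
98 + 14 = 112

CXII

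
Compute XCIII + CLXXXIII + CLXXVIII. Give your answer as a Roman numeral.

XCIII = 93, CLXXXIII = 183, CLXXVIII = 178
93 + 183 = 276
276 + 178 = 454

CDLIV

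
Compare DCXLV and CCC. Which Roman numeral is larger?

DCXLV = 645
CCC = 300
645 is larger

DCXLV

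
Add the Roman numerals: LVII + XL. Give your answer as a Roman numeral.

LVII = 57
XL = 40
57 + 40 = 97

XCVII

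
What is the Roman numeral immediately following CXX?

CXX = 120, so the next integer is 120 + 1 = 121

CXXI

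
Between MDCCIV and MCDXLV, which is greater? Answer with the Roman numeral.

MDCCIV = 1704
MCDXLV = 1445
1704 is larger

MDCCIV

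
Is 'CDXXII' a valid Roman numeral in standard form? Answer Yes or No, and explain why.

'CDXXII': Check the rules: uses only the symbols I, V, X, L, C, D, M; no symbol is repeated more than three times in a row; V, L and D each appear at most once; the only place a smaller symbol precedes a larger one is the allowed subtractive pair CD, the symbol right after such a pair (if any) is smaller than the pair's first symbol, and otherwise the values never increase from left to right. Value: CD (400) + X (10) + X (10) + I (1) + I (1) = 422. So it is a valid standard Roman numeral.

Yes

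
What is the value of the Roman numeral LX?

LX: L=50, X=10
50 + 10 = 60

60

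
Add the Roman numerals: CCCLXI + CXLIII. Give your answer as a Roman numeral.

CCCLXI = 361
CXLIII = 143
361 + 143 = 504

DIV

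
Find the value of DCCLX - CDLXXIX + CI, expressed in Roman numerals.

DCCLX = 760, CDLXXIX = 479, CI = 101
760 - 479 = 281
281 + 101 = 382

CCCLXXXII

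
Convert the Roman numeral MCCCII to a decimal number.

MCCCII: M=1000, C=100, C=100, C=100, I=1, I=1
1000 + 100 + 100 + 100 + 1 + 1 = 1302

1302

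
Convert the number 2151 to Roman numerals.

Convert 2151 to Roman numerals:
  2151 contains 2×1000 (MM)
  151 contains 1×100 (C)
  51 contains 1×50 (L)
  1 contains 1×1 (I)

MMCLI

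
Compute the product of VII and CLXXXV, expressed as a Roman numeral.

VII = 7
CLXXXV = 185
7 × 185 = 1295

MCCXCV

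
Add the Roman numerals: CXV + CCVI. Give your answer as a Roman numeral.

CXV = 115
CCVI = 206
115 + 206 = 321

CCCXXI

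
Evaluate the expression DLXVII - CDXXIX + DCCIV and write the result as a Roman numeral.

DLXVII = 567, CDXXIX = 429, DCCIV = 704
567 - 429 = 138
138 + 704 = 842

DCCCXLII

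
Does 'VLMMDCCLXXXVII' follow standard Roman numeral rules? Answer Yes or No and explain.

'VLMMDCCLXXXVII': V should not appear more than once

No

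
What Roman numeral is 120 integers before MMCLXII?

MMCLXII = 2162
2162 - 120 = 2042

MMXLII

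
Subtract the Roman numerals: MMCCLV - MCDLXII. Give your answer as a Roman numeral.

MMCCLV = 2255
MCDLXII = 1462
2255 - 1462 = 793

DCCXCIII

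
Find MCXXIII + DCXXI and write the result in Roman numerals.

MCXXIII = 1123
DCXXI = 621
1123 + 621 = 1744

MDCCXLIV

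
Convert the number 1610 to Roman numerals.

Convert 1610 to Roman numerals:
  1610 contains 1×1000 (M)
  610 contains 1×500 (D)
  110 contains 1×100 (C)
  10 contains 1×10 (X)

MDCX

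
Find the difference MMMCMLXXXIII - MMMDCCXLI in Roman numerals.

MMMCMLXXXIII = 3983
MMMDCCXLI = 3741
3983 - 3741 = 242

CCXLII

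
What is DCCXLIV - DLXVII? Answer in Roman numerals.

DCCXLIV = 744
DLXVII = 567
744 - 567 = 177

CLXXVII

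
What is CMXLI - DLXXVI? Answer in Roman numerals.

CMXLI = 941
DLXXVI = 576
941 - 576 = 365

CCCLXV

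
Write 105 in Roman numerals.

Convert 105 to Roman numerals:
  105 contains 1×100 (C)
  5 contains 1×5 (V)

CV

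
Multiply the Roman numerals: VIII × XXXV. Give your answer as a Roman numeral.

VIII = 8
XXXV = 35
8 × 35 = 280

CCLXXX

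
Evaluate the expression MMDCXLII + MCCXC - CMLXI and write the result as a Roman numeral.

MMDCXLII = 2642, MCCXC = 1290, CMLXI = 961
2642 + 1290 = 3932
3932 - 961 = 2971

MMCMLXXI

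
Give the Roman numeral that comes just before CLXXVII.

CLXXVII = 177, so the previous integer is 177 - 1 = 176

CLXXVI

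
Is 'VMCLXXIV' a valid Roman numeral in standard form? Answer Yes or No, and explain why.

'VMCLXXIV': V should not appear more than once

No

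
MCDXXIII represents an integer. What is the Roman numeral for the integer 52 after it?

MCDXXIII = 1423
1423 + 52 = 1475

MCDLXXV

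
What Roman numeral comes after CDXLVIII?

CDXLVIII = 448; next is 449

CDXLIX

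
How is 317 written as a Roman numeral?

Convert 317 to Roman numerals:
  317 contains 3×100 (CCC)
  17 contains 1×10 (X)
  7 contains 1×5 (V)
  2 contains 2×1 (II)

CCCXVII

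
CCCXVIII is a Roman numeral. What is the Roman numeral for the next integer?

CCCXVIII = 318, so the next integer is 318 + 1 = 319

CCCXIX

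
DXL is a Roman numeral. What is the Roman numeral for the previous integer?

DXL = 540; previous is 539

DXXXIX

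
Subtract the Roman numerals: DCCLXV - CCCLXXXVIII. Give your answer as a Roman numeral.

DCCLXV = 765
CCCLXXXVIII = 388
765 - 388 = 377

CCCLXXVII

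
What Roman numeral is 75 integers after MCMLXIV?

MCMLXIV = 1964
1964 + 75 = 2039

MMXXXIX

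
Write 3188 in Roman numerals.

Convert 3188 to Roman numerals:
  3188 contains 3×1000 (MMM)
  188 contains 1×100 (C)
  88 contains 1×50 (L)
  38 contains 3×10 (XXX)
  8 contains 1×5 (V)
  3 contains 3×1 (III)

MMMCLXXXVIII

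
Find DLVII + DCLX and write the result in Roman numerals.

DLVII = 557
DCLX = 660
557 + 660 = 1217

MCCXVII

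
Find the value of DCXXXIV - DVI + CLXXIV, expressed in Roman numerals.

DCXXXIV = 634, DVI = 506, CLXXIV = 174
634 - 506 = 128
128 + 174 = 302

CCCII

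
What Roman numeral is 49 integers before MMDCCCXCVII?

MMDCCCXCVII = 2897
2897 - 49 = 2848

MMDCCCXLVIII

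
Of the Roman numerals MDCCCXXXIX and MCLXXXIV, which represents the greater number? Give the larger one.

MDCCCXXXIX = 1839
MCLXXXIV = 1184
1839 is larger

MDCCCXXXIX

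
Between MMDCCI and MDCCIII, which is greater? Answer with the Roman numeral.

MMDCCI = 2701
MDCCIII = 1703
2701 is larger

MMDCCI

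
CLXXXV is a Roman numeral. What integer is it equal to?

CLXXXV: C=100, L=50, X=10, X=10, X=10, V=5
100 + 50 + 10 + 10 + 10 + 5 = 185

185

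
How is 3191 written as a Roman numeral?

Convert 3191 to Roman numerals:
  3191 contains 3×1000 (MMM)
  191 contains 1×100 (C)
  91 contains 1×90 (XC)
  1 contains 1×1 (I)

MMMCXCI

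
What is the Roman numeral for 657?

Convert 657 to Roman numerals:
  657 contains 1×500 (D)
  157 contains 1×100 (C)
  57 contains 1×50 (L)
  7 contains 1×5 (V)
  2 contains 2×1 (II)

DCLVII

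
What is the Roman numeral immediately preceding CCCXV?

CCCXV = 315; previous is 314

CCCXIV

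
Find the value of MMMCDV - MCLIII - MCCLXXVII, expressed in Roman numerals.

MMMCDV = 3405, MCLIII = 1153, MCCLXXVII = 1277
3405 - 1153 = 2252
2252 - 1277 = 975

CMLXXV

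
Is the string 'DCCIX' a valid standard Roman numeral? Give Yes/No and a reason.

'DCCIX': Check the rules: uses only the symbols I, V, X, L, C, D, M; no symbol is repeated more than three times in a row; V, L and D each appear at most once; the only place a smaller symbol precedes a larger one is the allowed subtractive pair IX, the symbol right after such a pair (if any) is smaller than the pair's first symbol, and otherwise the values never increase from left to right. Value: D (500) + C (100) + C (100) + IX (9) = 709. So it is a valid standard Roman numeral.

Yes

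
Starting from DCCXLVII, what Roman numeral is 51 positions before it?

DCCXLVII = 747
747 - 51 = 696

DCXCVI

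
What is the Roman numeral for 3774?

Convert 3774 to Roman numerals:
  3774 contains 3×1000 (MMM)
  774 contains 1×500 (D)
  274 contains 2×100 (CC)
  74 contains 1×50 (L)
  24 contains 2×10 (XX)
  4 contains 1×4 (IV)

MMMDCCLXXIV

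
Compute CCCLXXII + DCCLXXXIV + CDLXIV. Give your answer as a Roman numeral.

CCCLXXII = 372, DCCLXXXIV = 784, CDLXIV = 464
372 + 784 = 1156
1156 + 464 = 1620

MDCXX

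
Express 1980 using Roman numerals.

Convert 1980 to Roman numerals:
  1980 contains 1×1000 (M)
  980 contains 1×900 (CM)
  80 contains 1×50 (L)
  30 contains 3×10 (XXX)

MCMLXXX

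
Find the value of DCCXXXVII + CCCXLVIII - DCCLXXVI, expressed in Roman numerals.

DCCXXXVII = 737, CCCXLVIII = 348, DCCLXXVI = 776
737 + 348 = 1085
1085 - 776 = 309

CCCIX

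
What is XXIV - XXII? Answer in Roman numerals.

XXIV = 24
XXII = 22
24 - 22 = 2

II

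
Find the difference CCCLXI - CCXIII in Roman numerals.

CCCLXI = 361
CCXIII = 213
361 - 213 = 148

CXLVIII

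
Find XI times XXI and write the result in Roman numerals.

XI = 11
XXI = 21
11 × 21 = 231

CCXXXI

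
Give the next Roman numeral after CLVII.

CLVII = 157, so the next integer is 157 + 1 = 158

CLVIII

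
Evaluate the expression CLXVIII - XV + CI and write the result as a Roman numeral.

CLXVIII = 168, XV = 15, CI = 101
168 - 15 = 153
153 + 101 = 254

CCLIV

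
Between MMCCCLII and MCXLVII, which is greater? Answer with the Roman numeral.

MMCCCLII = 2352
MCXLVII = 1147
2352 is larger

MMCCCLII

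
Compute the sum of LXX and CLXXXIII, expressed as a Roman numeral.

LXX = 70
CLXXXIII = 183
70 + 183 = 253

CCLIII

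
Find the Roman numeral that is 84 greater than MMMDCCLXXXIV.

MMMDCCLXXXIV = 3784
3784 + 84 = 3868

MMMDCCCLXVIII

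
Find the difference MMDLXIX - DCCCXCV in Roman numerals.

MMDLXIX = 2569
DCCCXCV = 895
2569 - 895 = 1674

MDCLXXIV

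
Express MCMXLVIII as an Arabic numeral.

MCMXLVIII: M=1000, CM=900, XL=40, V=5, I=1, I=1, I=1
1000 + 900 + 40 + 5 + 1 + 1 + 1 = 1948

1948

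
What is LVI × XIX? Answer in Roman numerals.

LVI = 56
XIX = 19
56 × 19 = 1064

MLXIV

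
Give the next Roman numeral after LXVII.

LXVII = 67; next is 68

LXVIII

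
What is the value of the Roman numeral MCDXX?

MCDXX: M=1000, CD=400, X=10, X=10
1000 + 400 + 10 + 10 = 1420

1420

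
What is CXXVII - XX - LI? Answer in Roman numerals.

CXXVII = 127, XX = 20, LI = 51
127 - 20 = 107
107 - 51 = 56

LVI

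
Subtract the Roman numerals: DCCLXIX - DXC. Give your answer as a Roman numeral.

DCCLXIX = 769
DXC = 590
769 - 590 = 179

CLXXIX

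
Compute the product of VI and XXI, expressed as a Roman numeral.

VI = 6
XXI = 21
6 × 21 = 126

CXXVI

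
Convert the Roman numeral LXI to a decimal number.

LXI: L=50, X=10, I=1
50 + 10 + 1 = 61

61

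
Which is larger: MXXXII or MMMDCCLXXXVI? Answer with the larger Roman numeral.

MXXXII = 1032
MMMDCCLXXXVI = 3786
3786 is larger

MMMDCCLXXXVI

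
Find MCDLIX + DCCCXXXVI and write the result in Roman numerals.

MCDLIX = 1459
DCCCXXXVI = 836
1459 + 836 = 2295

MMCCXCV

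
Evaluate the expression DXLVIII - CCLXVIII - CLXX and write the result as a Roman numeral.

DXLVIII = 548, CCLXVIII = 268, CLXX = 170
548 - 268 = 280
280 - 170 = 110

CX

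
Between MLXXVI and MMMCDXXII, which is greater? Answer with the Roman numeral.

MLXXVI = 1076
MMMCDXXII = 3422
3422 is larger

MMMCDXXII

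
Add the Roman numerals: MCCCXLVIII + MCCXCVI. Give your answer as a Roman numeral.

MCCCXLVIII = 1348
MCCXCVI = 1296
1348 + 1296 = 2644

MMDCXLIV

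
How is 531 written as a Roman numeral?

Convert 531 to Roman numerals:
  531 contains 1×500 (D)
  31 contains 3×10 (XXX)
  1 contains 1×1 (I)

DXXXI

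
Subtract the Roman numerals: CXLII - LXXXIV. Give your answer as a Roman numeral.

CXLII = 142
LXXXIV = 84
142 - 84 = 58

LVIII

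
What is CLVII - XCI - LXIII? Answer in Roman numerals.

CLVII = 157, XCI = 91, LXIII = 63
157 - 91 = 66
66 - 63 = 3

III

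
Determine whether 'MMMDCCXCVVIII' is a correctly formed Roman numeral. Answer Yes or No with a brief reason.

'MMMDCCXCVVIII': V should not appear more than once

No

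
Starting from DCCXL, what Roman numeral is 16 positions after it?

DCCXL = 740
740 + 16 = 756

DCCLVI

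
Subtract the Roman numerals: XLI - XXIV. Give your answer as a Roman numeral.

XLI = 41
XXIV = 24
41 - 24 = 17

XVII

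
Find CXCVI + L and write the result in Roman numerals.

CXCVI = 196
L = 50
196 + 50 = 246

CCXLVI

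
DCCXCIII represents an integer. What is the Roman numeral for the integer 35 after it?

DCCXCIII = 793
793 + 35 = 828

DCCCXXVIII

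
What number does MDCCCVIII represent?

MDCCCVIII: M=1000, D=500, C=100, C=100, C=100, V=5, I=1, I=1, I=1
1000 + 500 + 100 + 100 + 100 + 5 + 1 + 1 + 1 = 1808

1808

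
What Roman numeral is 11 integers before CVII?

CVII = 107
107 - 11 = 96

XCVI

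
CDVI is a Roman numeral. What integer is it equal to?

CDVI: CD=400, V=5, I=1
400 + 5 + 1 = 406

406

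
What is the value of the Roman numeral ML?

ML: M=1000, L=50
1000 + 50 = 1050

1050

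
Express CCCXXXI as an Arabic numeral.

CCCXXXI: C=100, C=100, C=100, X=10, X=10, X=10, I=1
100 + 100 + 100 + 10 + 10 + 10 + 1 = 331

331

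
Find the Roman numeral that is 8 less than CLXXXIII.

CLXXXIII = 183
183 - 8 = 175

CLXXV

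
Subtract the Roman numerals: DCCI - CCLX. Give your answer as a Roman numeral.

DCCI = 701
CCLX = 260
701 - 260 = 441

CDXLI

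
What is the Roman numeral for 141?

Convert 141 to Roman numerals:
  141 contains 1×100 (C)
  41 contains 1×40 (XL)
  1 contains 1×1 (I)

CXLI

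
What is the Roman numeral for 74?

Convert 74 to Roman numerals:
  74 contains 1×50 (L)
  24 contains 2×10 (XX)
  4 contains 1×4 (IV)

LXXIV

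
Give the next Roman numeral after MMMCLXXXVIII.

MMMCLXXXVIII = 3188, so the next integer is 3188 + 1 = 3189

MMMCLXXXIX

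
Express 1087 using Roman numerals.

Convert 1087 to Roman numerals:
  1087 contains 1×1000 (M)
  87 contains 1×50 (L)
  37 contains 3×10 (XXX)
  7 contains 1×5 (V)
  2 contains 2×1 (II)

MLXXXVII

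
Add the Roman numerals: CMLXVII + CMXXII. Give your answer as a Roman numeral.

CMLXVII = 967
CMXXII = 922
967 + 922 = 1889

MDCCCLXXXIX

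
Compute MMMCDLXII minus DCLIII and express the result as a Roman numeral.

MMMCDLXII = 3462
DCLIII = 653
3462 - 653 = 2809

MMDCCCIX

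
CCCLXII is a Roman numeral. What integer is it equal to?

CCCLXII: C=100, C=100, C=100, L=50, X=10, I=1, I=1
100 + 100 + 100 + 50 + 10 + 1 + 1 = 362

362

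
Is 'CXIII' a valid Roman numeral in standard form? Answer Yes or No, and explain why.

'CXIII': Check the rules: uses only the symbols I, V, X, L, C, D, M; no symbol is repeated more than three times in a row; V, L and D each appear at most once; no smaller symbol precedes a larger one (values never increase from left to right). Value: C (100) + X (10) + I (1) + I (1) + I (1) = 113. So it is a valid standard Roman numeral.

Yes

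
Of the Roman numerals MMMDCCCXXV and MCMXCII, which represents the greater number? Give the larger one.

MMMDCCCXXV = 3825
MCMXCII = 1992
3825 is larger

MMMDCCCXXV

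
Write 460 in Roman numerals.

Convert 460 to Roman numerals:
  460 contains 1×400 (CD)
  60 contains 1×50 (L)
  10 contains 1×10 (X)

CDLX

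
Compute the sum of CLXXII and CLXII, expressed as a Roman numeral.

CLXXII = 172
CLXII = 162
172 + 162 = 334

CCCXXXIV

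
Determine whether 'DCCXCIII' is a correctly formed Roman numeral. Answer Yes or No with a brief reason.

'DCCXCIII': Check the rules: uses only the symbols I, V, X, L, C, D, M; no symbol is repeated more than three times in a row; V, L and D each appear at most once; the only place a smaller symbol precedes a larger one is the allowed subtractive pair XC, the symbol right after such a pair (if any) is smaller than the pair's first symbol, and otherwise the values never increase from left to right. Value: D (500) + C (100) + C (100) + XC (90) + I (1) + I (1) + I (1) = 793. So it is a valid standard Roman numeral.

Yes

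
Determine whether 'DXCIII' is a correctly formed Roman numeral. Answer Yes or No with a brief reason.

'DXCIII': Check the rules: uses only the symbols I, V, X, L, C, D, M; no symbol is repeated more than three times in a row; V, L and D each appear at most once; the only place a smaller symbol precedes a larger one is the allowed subtractive pair XC, the symbol right after such a pair (if any) is smaller than the pair's first symbol, and otherwise the values never increase from left to right. Value: D (500) + XC (90) + I (1) + I (1) + I (1) = 593. So it is a valid standard Roman numeral.

Yes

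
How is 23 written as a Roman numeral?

Convert 23 to Roman numerals:
  23 contains 2×10 (XX)
  3 contains 3×1 (III)

XXIII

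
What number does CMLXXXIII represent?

CMLXXXIII: CM=900, L=50, X=10, X=10, X=10, I=1, I=1, I=1
900 + 50 + 10 + 10 + 10 + 1 + 1 + 1 = 983

983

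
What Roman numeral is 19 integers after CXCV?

CXCV = 195
195 + 19 = 214

CCXIV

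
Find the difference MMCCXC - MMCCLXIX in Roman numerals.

MMCCXC = 2290
MMCCLXIX = 2269
2290 - 2269 = 21

XXI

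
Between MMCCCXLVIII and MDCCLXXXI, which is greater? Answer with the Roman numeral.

MMCCCXLVIII = 2348
MDCCLXXXI = 1781
2348 is larger

MMCCCXLVIII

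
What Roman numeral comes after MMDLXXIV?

MMDLXXIV = 2574, so the next integer is 2574 + 1 = 2575

MMDLXXV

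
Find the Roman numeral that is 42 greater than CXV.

CXV = 115
115 + 42 = 157

CLVII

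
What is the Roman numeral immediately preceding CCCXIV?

CCCXIV = 314; previous is 313

CCCXIII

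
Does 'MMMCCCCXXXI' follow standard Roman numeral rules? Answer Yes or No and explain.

'MMMCCCCXXXI': More than 3 consecutive C's

No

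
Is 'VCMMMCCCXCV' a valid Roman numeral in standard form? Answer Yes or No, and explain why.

'VCMMMCCCXCV': V should not appear more than once

No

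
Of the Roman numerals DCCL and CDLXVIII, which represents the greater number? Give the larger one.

DCCL = 750
CDLXVIII = 468
750 is larger

DCCL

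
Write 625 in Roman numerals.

Convert 625 to Roman numerals:
  625 contains 1×500 (D)
  125 contains 1×100 (C)
  25 contains 2×10 (XX)
  5 contains 1×5 (V)

DCXXV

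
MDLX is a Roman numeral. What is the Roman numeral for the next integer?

MDLX = 1560; next is 1561

MDLXI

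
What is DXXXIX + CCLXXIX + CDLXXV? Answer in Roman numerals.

DXXXIX = 539, CCLXXIX = 279, CDLXXV = 475
539 + 279 = 818
818 + 475 = 1293

MCCXCIII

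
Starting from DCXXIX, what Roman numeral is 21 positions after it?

DCXXIX = 629
629 + 21 = 650

DCL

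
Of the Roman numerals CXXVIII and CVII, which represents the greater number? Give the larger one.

CXXVIII = 128
CVII = 107
128 is larger

CXXVIII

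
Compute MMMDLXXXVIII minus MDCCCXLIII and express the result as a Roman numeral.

MMMDLXXXVIII = 3588
MDCCCXLIII = 1843
3588 - 1843 = 1745

MDCCXLV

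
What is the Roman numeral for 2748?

Convert 2748 to Roman numerals:
  2748 contains 2×1000 (MM)
  748 contains 1×500 (D)
  248 contains 2×100 (CC)
  48 contains 1×40 (XL)
  8 contains 1×5 (V)
  3 contains 3×1 (III)

MMDCCXLVIII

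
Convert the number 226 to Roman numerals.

Convert 226 to Roman numerals:
  226 contains 2×100 (CC)
  26 contains 2×10 (XX)
  6 contains 1×5 (V)
  1 contains 1×1 (I)

CCXXVI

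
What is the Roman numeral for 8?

Convert 8 to Roman numerals:
  8 contains 1×5 (V)
  3 contains 3×1 (III)

VIII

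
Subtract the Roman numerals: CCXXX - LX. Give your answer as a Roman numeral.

CCXXX = 230
LX = 60
230 - 60 = 170

CLXX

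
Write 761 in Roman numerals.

Convert 761 to Roman numerals:
  761 contains 1×500 (D)
  261 contains 2×100 (CC)
  61 contains 1×50 (L)
  11 contains 1×10 (X)
  1 contains 1×1 (I)

DCCLXI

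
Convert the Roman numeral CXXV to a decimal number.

CXXV: C=100, X=10, X=10, V=5
100 + 10 + 10 + 5 = 125

125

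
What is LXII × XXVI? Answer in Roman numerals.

LXII = 62
XXVI = 26
62 × 26 = 1612

MDCXII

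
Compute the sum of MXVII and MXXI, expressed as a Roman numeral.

MXVII = 1017
MXXI = 1021
1017 + 1021 = 2038

MMXXXVIII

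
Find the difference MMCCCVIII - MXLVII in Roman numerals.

MMCCCVIII = 2308
MXLVII = 1047
2308 - 1047 = 1261

MCCLXI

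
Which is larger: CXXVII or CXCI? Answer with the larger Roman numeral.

CXXVII = 127
CXCI = 191
191 is larger

CXCI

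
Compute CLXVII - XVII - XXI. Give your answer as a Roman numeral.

CLXVII = 167, XVII = 17, XXI = 21
167 - 17 = 150
150 - 21 = 129

CXXIX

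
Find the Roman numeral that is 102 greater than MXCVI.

MXCVI = 1096
1096 + 102 = 1198

MCXCVIII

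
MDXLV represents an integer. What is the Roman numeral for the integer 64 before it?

MDXLV = 1545
1545 - 64 = 1481

MCDLXXXI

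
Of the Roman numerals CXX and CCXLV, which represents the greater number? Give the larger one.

CXX = 120
CCXLV = 245
245 is larger

CCXLV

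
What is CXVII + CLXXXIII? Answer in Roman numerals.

CXVII = 117
CLXXXIII = 183
117 + 183 = 300

CCC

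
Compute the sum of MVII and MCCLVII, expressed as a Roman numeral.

MVII = 1007
MCCLVII = 1257
1007 + 1257 = 2264

MMCCLXIV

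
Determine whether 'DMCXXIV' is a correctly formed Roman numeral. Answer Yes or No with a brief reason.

'DMCXXIV': Invalid subtractive combination: DM

No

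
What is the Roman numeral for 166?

Convert 166 to Roman numerals:
  166 contains 1×100 (C)
  66 contains 1×50 (L)
  16 contains 1×10 (X)
  6 contains 1×5 (V)
  1 contains 1×1 (I)

CLXVI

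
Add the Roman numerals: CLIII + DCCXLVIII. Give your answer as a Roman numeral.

CLIII = 153
DCCXLVIII = 748
153 + 748 = 901

CMI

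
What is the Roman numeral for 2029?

Convert 2029 to Roman numerals:
  2029 contains 2×1000 (MM)
  29 contains 2×10 (XX)
  9 contains 1×9 (IX)

MMXXIX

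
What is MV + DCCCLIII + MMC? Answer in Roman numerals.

MV = 1005, DCCCLIII = 853, MMC = 2100
1005 + 853 = 1858
1858 + 2100 = 3958

MMMCMLVIII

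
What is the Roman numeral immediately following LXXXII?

LXXXII = 82, so the next integer is 82 + 1 = 83

LXXXIII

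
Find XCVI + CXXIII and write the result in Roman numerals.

XCVI = 96
CXXIII = 123
96 + 123 = 219

CCXIX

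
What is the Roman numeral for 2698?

Convert 2698 to Roman numerals:
  2698 contains 2×1000 (MM)
  698 contains 1×500 (D)
  198 contains 1×100 (C)
  98 contains 1×90 (XC)
  8 contains 1×5 (V)
  3 contains 3×1 (III)

MMDCXCVIII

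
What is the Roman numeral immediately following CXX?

CXX = 120; next is 121

CXXI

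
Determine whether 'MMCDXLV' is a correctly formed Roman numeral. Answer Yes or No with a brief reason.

'MMCDXLV': Check the rules: uses only the symbols I, V, X, L, C, D, M; no symbol is repeated more than three times in a row; V, L and D each appear at most once; the only places a smaller symbol precedes a larger one are the allowed subtractive pairs CD, XL, the symbol right after such a pair (if any) is smaller than the pair's first symbol, and otherwise the values never increase from left to right. Value: M (1000) + M (1000) + CD (400) + XL (40) + V (5) = 2445. So it is a valid standard Roman numeral.

Yes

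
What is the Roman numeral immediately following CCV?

CCV = 205, so the next integer is 205 + 1 = 206

CCVI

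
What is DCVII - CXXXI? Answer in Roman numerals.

DCVII = 607
CXXXI = 131
607 - 131 = 476

CDLXXVI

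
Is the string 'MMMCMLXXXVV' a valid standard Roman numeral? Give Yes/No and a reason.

'MMMCMLXXXVV': V should not appear more than once

No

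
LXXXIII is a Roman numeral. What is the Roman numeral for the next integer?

LXXXIII = 83, so the next integer is 83 + 1 = 84

LXXXIV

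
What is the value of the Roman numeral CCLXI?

CCLXI: C=100, C=100, L=50, X=10, I=1
100 + 100 + 50 + 10 + 1 = 261

261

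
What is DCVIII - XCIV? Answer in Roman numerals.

DCVIII = 608
XCIV = 94
608 - 94 = 514

DXIV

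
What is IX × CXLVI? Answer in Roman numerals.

IX = 9
CXLVI = 146
9 × 146 = 1314

MCCCXIV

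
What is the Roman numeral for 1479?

Convert 1479 to Roman numerals:
  1479 contains 1×1000 (M)
  479 contains 1×400 (CD)
  79 contains 1×50 (L)
  29 contains 2×10 (XX)
  9 contains 1×9 (IX)

MCDLXXIX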